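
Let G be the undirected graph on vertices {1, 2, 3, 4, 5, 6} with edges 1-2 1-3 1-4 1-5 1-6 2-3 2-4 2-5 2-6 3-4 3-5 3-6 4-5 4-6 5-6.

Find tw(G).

A width-5 tree decomposition is:
Bags: B1 = {1, 2, 3, 4, 5, 6}
Tree: (single bag)
With just one bag of size 6, the width is 6 − 1 = 5, so tw(G) ≤ 5. On the other hand G contains the 6-clique {1, 2, 3, 4, 5, 6}. A clique must lie in a single bag of any decomposition, so no decomposition can have width below 5. Combining the bounds, tw(G) = 5.

5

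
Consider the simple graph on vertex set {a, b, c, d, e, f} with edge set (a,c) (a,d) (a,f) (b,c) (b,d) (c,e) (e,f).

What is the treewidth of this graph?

A width-2 tree decomposition is:
Bags: B1 = {c, e, f}  B2 = {a, c, f}  B3 = {a, b, c}  B4 = {a, b, d}
Tree: B1–B2, B2–B3, B3–B4
Each bag holds 3 vertices, so the decomposition has width 2, which upper-bounds the treewidth. The edges e–f–a–c–e form a cycle, so G is not a tree and its treewidth is at least 2. Combining the bounds, tw(G) = 2.

2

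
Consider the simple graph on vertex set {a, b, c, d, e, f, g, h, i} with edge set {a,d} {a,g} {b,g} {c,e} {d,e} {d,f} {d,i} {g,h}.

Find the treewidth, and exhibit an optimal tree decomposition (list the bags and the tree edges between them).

Treewidth 1.
One such decomposition:
Bags: B1 = {a, g}  B2 = {a, d}  B3 = {b, g}  B4 = {d, i}  B5 = {g, h}  B6 = {d, f}  B7 = {d, e}  B8 = {c, e}
Tree: B1–B2, B1–B3, B2–B4, B3–B5, B4–B6, B2–B7, B7–B8

The largest bag has 2 vertices, giving width 1; this decomposition certifies tw(G) ≤ 1. G has an edge, so its treewidth is at least 1. Combining the bounds, tw(G) = 1.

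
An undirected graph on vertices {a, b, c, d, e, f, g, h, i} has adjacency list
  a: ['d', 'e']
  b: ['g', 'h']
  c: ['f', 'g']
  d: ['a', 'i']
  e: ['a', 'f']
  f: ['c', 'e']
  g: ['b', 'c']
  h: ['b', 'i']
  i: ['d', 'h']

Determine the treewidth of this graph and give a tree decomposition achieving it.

The largest bag has 3 vertices, giving width 2; this decomposition certifies tw(G) ≤ 2. For the lower bound, G contains the cycle a–e–f–c–g–b–h–i–d–a, so G is not a forest; only forests have treewidth ≤ 1, hence tw(G) ≥ 2. The upper and lower bounds meet at 2, so that is the treewidth.

Treewidth 2.
One such decomposition:
Bags: B1 = {a, e, f}  B2 = {a, c, f}  B3 = {a, c, g}  B4 = {a, b, g}  B5 = {a, b, h}  B6 = {a, h, i}  B7 = {a, d, i}
Tree: B1–B2, B2–B3, B3–B4, B4–B5, B5–B6, B6–B7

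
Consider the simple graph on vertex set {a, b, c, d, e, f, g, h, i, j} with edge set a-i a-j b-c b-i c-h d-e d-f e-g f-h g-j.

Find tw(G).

A width-2 tree decomposition is:
Bags: B1 = {d, f, h}  B2 = {c, d, h}  B3 = {b, c, d}  B4 = {b, d, i}  B5 = {a, d, i}  B6 = {a, d, j}  B7 = {d, g, j}  B8 = {d, e, g}
Tree: B1–B2, B2–B3, B3–B4, B4–B5, B5–B6, B6–B7, B7–B8
Each bag holds 3 vertices, so the decomposition has width 2, which upper-bounds the treewidth. The edges d–f–h–c–b–i–a–j–g–e–d form a cycle, so G is not a tree and its treewidth is at least 2. Therefore the treewidth is 2.

2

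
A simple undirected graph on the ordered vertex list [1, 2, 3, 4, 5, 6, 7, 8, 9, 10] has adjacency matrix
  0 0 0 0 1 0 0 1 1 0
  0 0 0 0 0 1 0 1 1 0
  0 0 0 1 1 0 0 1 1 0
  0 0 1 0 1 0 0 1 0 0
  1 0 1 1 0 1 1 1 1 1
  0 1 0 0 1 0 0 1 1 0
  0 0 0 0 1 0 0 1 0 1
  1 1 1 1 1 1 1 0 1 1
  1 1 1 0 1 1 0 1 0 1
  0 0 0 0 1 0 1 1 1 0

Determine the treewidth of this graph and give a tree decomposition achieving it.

Every bag has size at most 4, so the width is 4 − 1 = 3 and tw(G) ≤ 3. For the lower bound, the 4 vertices {2, 6, 8, 9} are pairwise adjacent, and any tree decomposition puts a clique entirely inside one bag — forcing width ≥ 3. Combining the bounds, tw(G) = 3.

Treewidth 3.
One such decomposition:
Bags: B1 = {5, 8, 9, 10}  B2 = {1, 5, 8, 9}  B3 = {5, 7, 8, 10}  B4 = {5, 6, 8, 9}  B5 = {2, 6, 8, 9}  B6 = {3, 5, 8, 9}  B7 = {3, 4, 5, 8}
Tree: B1–B2, B1–B3, B2–B4, B4–B5, B2–B6, B6–B7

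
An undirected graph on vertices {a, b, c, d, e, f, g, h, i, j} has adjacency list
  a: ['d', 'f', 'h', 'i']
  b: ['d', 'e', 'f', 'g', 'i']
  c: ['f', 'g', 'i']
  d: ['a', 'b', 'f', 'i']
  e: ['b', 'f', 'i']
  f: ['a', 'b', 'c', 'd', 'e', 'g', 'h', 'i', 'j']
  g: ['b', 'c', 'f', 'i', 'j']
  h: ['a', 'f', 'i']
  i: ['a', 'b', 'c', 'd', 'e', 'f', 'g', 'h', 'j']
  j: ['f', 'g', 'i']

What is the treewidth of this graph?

A width-3 tree decomposition is:
Bags: B1 = {b, d, f, i}  B2 = {a, d, f, i}  B3 = {b, e, f, i}  B4 = {a, f, h, i}  B5 = {b, f, g, i}  B6 = {f, g, i, j}  B7 = {c, f, g, i}
Tree: B1–B2, B1–B3, B2–B4, B1–B5, B5–B6, B5–B7
Every bag has size at most 4, so the width is 4 − 1 = 3 and tw(G) ≤ 3. Conversely, {a, d, f, i} is a clique of size 4, and the vertices of any clique must share a bag in every tree decomposition; so some bag has ≥ 4 vertices and tw(G) ≥ 3. Therefore the treewidth is 3.

3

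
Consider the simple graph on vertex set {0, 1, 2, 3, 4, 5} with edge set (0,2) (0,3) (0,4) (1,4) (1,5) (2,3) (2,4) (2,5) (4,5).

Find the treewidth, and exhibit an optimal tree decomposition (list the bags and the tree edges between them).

The largest bag has 3 vertices, giving width 2; this decomposition certifies tw(G) ≤ 2. Conversely, {1, 4, 5} is a clique of size 3, and the vertices of any clique must share a bag in every tree decomposition; so some bag has ≥ 3 vertices and tw(G) ≥ 2. Therefore the treewidth is 2.

Treewidth 2.
Bags: B1 = {2, 4, 5}  B2 = {1, 4, 5}  B3 = {0, 2, 4}  B4 = {0, 2, 3}
Tree: B1–B2, B1–B3, B3–B4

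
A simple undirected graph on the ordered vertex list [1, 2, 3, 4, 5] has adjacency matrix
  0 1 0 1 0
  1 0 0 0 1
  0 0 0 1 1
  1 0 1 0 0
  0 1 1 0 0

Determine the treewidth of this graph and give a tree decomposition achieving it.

Treewidth 2.
One such decomposition:
Bags: B1 = {2, 3, 5}  B2 = {2, 3, 4}  B3 = {1, 2, 4}
Tree: B1–B2, B2–B3

Each bag holds 3 vertices, so the decomposition has width 2, which upper-bounds the treewidth. For the lower bound, G contains the cycle 2–5–3–4–1–2, so G is not a forest; only forests have treewidth ≤ 1, hence tw(G) ≥ 2. Hence tw(G) = 2 exactly.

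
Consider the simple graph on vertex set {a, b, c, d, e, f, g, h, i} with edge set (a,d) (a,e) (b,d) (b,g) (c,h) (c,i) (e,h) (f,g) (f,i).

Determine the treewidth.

A width-2 tree decomposition is:
Bags: B1 = {f, g, i}  B2 = {b, g, i}  B3 = {b, d, i}  B4 = {a, d, i}  B5 = {a, e, i}  B6 = {e, h, i}  B7 = {c, h, i}
Tree: B1–B2, B2–B3, B3–B4, B4–B5, B5–B6, B6–B7
Each bag holds 3 vertices, so the decomposition has width 2, which upper-bounds the treewidth. Since i–f–g–b–d–a–e–h–c–i is a cycle in G, G is not acyclic. Forests are exactly the graphs of treewidth ≤ 1, so tw(G) ≥ 2. The upper and lower bounds meet at 2, so that is the treewidth.

2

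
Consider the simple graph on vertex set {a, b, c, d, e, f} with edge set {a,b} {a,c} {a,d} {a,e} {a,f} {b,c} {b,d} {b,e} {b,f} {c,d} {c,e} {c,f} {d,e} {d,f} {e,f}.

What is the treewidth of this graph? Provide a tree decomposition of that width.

With just one bag of size 6, the width is 6 − 1 = 5, so tw(G) ≤ 5. Conversely, {a, b, c, d, e, f} is a clique of size 6, and the vertices of any clique must share a bag in every tree decomposition; so some bag has ≥ 6 vertices and tw(G) ≥ 5. Hence tw(G) = 5 exactly.

Treewidth 5.
One optimal decomposition is:
Bags: B1 = {a, b, c, d, e, f}
Tree: (single bag)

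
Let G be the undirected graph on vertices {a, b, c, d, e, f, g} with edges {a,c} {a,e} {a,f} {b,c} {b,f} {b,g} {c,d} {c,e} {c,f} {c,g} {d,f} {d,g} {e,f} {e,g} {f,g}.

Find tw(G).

3

A width-3 tree decomposition is:
Bags: B1 = {c, e, f, g}  B2 = {b, c, f, g}  B3 = {a, c, e, f}  B4 = {c, d, f, g}
Tree: B1–B2, B1–B3, B1–B4
Every bag has size at most 4, so the width is 4 − 1 = 3 and tw(G) ≤ 3. Conversely, {c, d, f, g} is a clique of size 4, and the vertices of any clique must share a bag in every tree decomposition; so some bag has ≥ 4 vertices and tw(G) ≥ 3. Combining the bounds, tw(G) = 3.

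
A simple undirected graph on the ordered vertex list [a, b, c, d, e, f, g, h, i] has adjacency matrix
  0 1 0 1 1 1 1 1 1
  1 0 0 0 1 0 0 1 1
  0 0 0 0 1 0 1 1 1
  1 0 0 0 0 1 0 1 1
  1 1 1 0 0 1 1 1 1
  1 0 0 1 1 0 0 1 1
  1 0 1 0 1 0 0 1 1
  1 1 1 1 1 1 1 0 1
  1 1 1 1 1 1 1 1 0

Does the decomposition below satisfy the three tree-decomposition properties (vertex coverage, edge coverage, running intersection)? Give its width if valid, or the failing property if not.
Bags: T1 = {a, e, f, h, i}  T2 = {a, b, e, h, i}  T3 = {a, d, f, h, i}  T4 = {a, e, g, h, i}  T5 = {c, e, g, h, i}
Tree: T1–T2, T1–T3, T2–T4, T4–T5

Yes; width 4.

Vertex coverage: the bags together contain {a, b, c, d, e, f, g, h, i}, the full vertex set. Edge coverage: each edge of G has both endpoints in at least one bag. Running intersection: for every vertex, the bags containing it form a connected subtree. All three properties hold, so this is a valid tree decomposition of width max|bag| − 1 = 4, and hence tw(G) ≤ 4.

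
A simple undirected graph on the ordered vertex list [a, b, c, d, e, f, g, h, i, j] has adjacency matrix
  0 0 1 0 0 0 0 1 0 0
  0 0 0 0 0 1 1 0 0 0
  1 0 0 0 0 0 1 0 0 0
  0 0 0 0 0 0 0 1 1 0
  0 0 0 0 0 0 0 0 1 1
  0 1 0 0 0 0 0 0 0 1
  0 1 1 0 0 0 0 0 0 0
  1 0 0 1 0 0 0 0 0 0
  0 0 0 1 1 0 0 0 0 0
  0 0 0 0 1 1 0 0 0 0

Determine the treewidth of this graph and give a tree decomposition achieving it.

Each bag holds 3 vertices, so the decomposition has width 2, which upper-bounds the treewidth. The edges j–e–i–d–h–a–c–g–b–f–j form a cycle, so G is not a tree and its treewidth is at least 2. The upper and lower bounds meet at 2, so that is the treewidth.

Treewidth 2.
One such decomposition:
Bags: B1 = {e, i, j}  B2 = {d, i, j}  B3 = {d, h, j}  B4 = {a, h, j}  B5 = {a, c, j}  B6 = {c, g, j}  B7 = {b, g, j}  B8 = {b, f, j}
Tree: B1–B2, B2–B3, B3–B4, B4–B5, B5–B6, B6–B7, B7–B8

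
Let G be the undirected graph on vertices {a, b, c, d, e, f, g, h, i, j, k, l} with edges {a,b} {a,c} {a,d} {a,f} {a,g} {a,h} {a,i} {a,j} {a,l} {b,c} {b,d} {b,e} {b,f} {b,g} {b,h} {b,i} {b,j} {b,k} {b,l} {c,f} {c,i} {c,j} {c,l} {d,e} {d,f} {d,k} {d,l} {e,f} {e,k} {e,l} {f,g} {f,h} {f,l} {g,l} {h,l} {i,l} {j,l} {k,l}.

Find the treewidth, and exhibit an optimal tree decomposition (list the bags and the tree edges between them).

Each bag holds 5 vertices, so the decomposition has width 4, which upper-bounds the treewidth. Conversely, {b, d, e, f, l} is a clique of size 5, and the vertices of any clique must share a bag in every tree decomposition; so some bag has ≥ 5 vertices and tw(G) ≥ 4. Hence tw(G) = 4 exactly.

Treewidth 4.
One optimal decomposition is:
Bags: B1 = {a, b, c, f, l}  B2 = {a, b, c, i, l}  B3 = {a, b, f, h, l}  B4 = {a, b, d, f, l}  B5 = {b, d, e, f, l}  B6 = {a, b, f, g, l}  B7 = {a, b, c, j, l}  B8 = {b, d, e, k, l}
Tree: B1–B2, B1–B3, B1–B4, B4–B5, B3–B6, B1–B7, B5–B8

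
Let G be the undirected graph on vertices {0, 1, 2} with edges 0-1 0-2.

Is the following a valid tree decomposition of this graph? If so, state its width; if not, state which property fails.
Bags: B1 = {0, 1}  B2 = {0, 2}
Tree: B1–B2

Every vertex of G appears in some bag (union = {0, 1, 2}); every edge is covered by a bag; and for each vertex v the set of bags containing v is connected in the bag tree. The decomposition is therefore valid. The largest bag has 2 vertices, so the width is 1.

Yes; width 1.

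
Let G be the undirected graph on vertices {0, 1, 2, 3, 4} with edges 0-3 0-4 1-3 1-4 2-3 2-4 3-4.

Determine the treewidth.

A width-2 tree decomposition is:
Bags: B1 = {1, 3, 4}  B2 = {2, 3, 4}  B3 = {0, 3, 4}
Tree: B1–B2, B2–B3
The largest bag has 3 vertices, giving width 2; this decomposition certifies tw(G) ≤ 2. On the other hand G contains the 3-clique {0, 3, 4}. A clique must lie in a single bag of any decomposition, so no decomposition can have width below 2. Therefore the treewidth is 2.

2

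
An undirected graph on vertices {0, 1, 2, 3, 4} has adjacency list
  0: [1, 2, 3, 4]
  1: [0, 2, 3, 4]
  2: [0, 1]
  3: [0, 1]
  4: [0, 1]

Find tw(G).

2

A width-2 tree decomposition is:
Bags: B1 = {0, 1, 2}  B2 = {0, 1, 3}  B3 = {0, 1, 4}
Tree: B1–B2, B2–B3
Every bag has size at most 3, so the width is 3 − 1 = 2 and tw(G) ≤ 2. Conversely, {0, 1, 2} is a clique of size 3, and the vertices of any clique must share a bag in every tree decomposition; so some bag has ≥ 3 vertices and tw(G) ≥ 2. Therefore the treewidth is 2.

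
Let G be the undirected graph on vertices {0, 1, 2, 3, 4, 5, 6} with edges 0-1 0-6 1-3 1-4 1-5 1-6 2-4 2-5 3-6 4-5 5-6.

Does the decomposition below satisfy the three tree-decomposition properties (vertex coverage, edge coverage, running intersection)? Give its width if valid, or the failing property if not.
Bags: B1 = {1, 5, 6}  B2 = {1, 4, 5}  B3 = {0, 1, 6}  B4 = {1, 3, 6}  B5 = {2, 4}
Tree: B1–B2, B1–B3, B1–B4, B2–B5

A tree decomposition must satisfy three properties: every vertex lies in some bag; for every edge, both endpoints lie together in some bag; and for every vertex, the bags containing it form a connected subtree. Here edge (5,2) lies in no bag, so the decomposition is invalid.

No — edge (5,2) lies in no bag.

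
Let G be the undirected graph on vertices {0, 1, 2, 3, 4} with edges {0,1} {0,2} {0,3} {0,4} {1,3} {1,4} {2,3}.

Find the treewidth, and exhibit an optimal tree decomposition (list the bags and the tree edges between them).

Treewidth 2.
One such decomposition:
Bags: B1 = {0, 2, 3}  B2 = {0, 1, 3}  B3 = {0, 1, 4}
Tree: B1–B2, B2–B3

Each bag holds 3 vertices, so the decomposition has width 2, which upper-bounds the treewidth. On the other hand G contains the 3-clique {0, 1, 3}. A clique must lie in a single bag of any decomposition, so no decomposition can have width below 2. Hence tw(G) = 2 exactly.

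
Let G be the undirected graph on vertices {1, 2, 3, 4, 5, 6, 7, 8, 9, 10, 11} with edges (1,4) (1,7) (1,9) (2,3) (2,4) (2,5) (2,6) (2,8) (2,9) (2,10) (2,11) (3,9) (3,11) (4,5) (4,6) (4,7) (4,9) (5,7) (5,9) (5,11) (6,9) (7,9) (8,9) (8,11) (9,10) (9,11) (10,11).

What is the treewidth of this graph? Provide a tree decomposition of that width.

Treewidth 3.
One optimal decomposition is:
Bags: B1 = {2, 5, 9, 11}  B2 = {2, 4, 5, 9}  B3 = {2, 4, 6, 9}  B4 = {2, 9, 10, 11}  B5 = {2, 3, 9, 11}  B6 = {4, 5, 7, 9}  B7 = {2, 8, 9, 11}  B8 = {1, 4, 7, 9}
Tree: B1–B2, B2–B3, B1–B4, B4–B5, B2–B6, B4–B7, B6–B8

Every bag has size at most 4, so the width is 4 − 1 = 3 and tw(G) ≤ 3. On the other hand G contains the 4-clique {1, 4, 7, 9}. A clique must lie in a single bag of any decomposition, so no decomposition can have width below 3. Hence tw(G) = 3 exactly.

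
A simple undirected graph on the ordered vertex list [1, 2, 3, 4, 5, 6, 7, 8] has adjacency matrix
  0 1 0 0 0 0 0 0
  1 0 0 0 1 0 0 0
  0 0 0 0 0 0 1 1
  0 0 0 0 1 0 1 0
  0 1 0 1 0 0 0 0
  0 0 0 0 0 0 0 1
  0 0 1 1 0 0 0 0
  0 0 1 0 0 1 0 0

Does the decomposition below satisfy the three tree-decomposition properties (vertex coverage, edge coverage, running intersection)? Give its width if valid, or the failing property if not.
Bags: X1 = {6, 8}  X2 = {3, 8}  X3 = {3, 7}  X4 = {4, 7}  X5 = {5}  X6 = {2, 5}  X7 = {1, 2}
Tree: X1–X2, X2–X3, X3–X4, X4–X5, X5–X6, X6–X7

A tree decomposition must satisfy three properties: every vertex lies in some bag; for every edge, both endpoints lie together in some bag; and for every vertex, the bags containing it form a connected subtree. Here edge (4,5) lies in no bag, so the decomposition is invalid.

No — edge (4,5) lies in no bag.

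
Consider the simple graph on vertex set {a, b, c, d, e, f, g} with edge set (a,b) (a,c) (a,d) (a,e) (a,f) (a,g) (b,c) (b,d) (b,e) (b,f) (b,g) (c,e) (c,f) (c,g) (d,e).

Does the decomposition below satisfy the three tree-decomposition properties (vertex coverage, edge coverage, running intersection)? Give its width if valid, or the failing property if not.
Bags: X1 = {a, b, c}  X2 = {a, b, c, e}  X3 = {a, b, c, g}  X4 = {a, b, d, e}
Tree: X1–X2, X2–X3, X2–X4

A tree decomposition must satisfy three properties: every vertex lies in some bag; for every edge, both endpoints lie together in some bag; and for every vertex, the bags containing it form a connected subtree. Here vertex f appears in no bag, so the decomposition is invalid.

No — vertex f appears in no bag.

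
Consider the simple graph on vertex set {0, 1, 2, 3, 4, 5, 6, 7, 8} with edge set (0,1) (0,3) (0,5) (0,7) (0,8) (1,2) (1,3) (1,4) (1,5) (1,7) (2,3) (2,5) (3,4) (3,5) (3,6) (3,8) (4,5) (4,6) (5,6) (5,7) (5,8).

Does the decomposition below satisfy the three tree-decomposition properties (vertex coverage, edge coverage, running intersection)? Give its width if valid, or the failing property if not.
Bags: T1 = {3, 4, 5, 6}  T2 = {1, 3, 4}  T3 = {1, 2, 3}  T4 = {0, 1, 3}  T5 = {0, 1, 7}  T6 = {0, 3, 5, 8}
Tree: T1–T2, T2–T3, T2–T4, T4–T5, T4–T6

A tree decomposition must satisfy three properties: every vertex lies in some bag; for every edge, both endpoints lie together in some bag; and for every vertex, the bags containing it form a connected subtree. Here edge (5,1) lies in no bag, so the decomposition is invalid.

No — edge (5,1) lies in no bag.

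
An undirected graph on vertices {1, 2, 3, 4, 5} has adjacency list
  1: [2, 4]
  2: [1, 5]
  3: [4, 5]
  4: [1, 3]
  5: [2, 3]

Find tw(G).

A width-2 tree decomposition is:
Bags: B1 = {1, 2, 5}  B2 = {1, 4, 5}  B3 = {3, 4, 5}
Tree: B1–B2, B2–B3
The largest bag has 3 vertices, giving width 2; this decomposition certifies tw(G) ≤ 2. For the lower bound, G contains the cycle 5–2–1–4–3–5, so G is not a forest; only forests have treewidth ≤ 1, hence tw(G) ≥ 2. Combining the bounds, tw(G) = 2.

2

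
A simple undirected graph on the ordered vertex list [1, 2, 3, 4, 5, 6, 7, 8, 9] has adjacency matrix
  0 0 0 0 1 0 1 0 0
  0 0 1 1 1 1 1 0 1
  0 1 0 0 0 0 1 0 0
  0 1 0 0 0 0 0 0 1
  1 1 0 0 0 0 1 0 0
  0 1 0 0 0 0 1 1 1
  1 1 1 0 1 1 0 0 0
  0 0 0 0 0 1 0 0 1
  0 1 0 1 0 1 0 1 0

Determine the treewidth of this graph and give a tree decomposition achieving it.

Treewidth 2.
Bags: B1 = {2, 6, 9}  B2 = {6, 8, 9}  B3 = {2, 6, 7}  B4 = {2, 5, 7}  B5 = {1, 5, 7}  B6 = {2, 3, 7}  B7 = {2, 4, 9}
Tree: B1–B2, B1–B3, B3–B4, B4–B5, B4–B6, B1–B7

Each bag holds 3 vertices, so the decomposition has width 2, which upper-bounds the treewidth. On the other hand G contains the 3-clique {6, 8, 9}. A clique must lie in a single bag of any decomposition, so no decomposition can have width below 2. Therefore the treewidth is 2.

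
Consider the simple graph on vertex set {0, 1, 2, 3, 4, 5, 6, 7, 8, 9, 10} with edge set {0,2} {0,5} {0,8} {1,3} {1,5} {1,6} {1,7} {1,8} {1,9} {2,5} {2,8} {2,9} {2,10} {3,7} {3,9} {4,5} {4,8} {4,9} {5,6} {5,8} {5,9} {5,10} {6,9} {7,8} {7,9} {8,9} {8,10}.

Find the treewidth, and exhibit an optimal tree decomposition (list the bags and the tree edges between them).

Each bag holds 4 vertices, so the decomposition has width 3, which upper-bounds the treewidth. For the lower bound, the 4 vertices {1, 3, 7, 9} are pairwise adjacent, and any tree decomposition puts a clique entirely inside one bag — forcing width ≥ 3. Therefore the treewidth is 3.

Treewidth 3.
One such decomposition:
Bags: B1 = {1, 5, 8, 9}  B2 = {2, 5, 8, 9}  B3 = {1, 7, 8, 9}  B4 = {0, 2, 5, 8}  B5 = {1, 3, 7, 9}  B6 = {1, 5, 6, 9}  B7 = {2, 5, 8, 10}  B8 = {4, 5, 8, 9}
Tree: B1–B2, B1–B3, B2–B4, B3–B5, B1–B6, B4–B7, B1–B8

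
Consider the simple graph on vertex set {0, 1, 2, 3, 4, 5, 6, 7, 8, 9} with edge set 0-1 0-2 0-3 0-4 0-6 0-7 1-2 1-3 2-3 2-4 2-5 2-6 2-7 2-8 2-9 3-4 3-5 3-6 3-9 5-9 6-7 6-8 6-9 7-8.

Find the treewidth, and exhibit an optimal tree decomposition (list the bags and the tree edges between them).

Each bag holds 4 vertices, so the decomposition has width 3, which upper-bounds the treewidth. Conversely, {2, 6, 7, 8} is a clique of size 4, and the vertices of any clique must share a bag in every tree decomposition; so some bag has ≥ 4 vertices and tw(G) ≥ 3. Therefore the treewidth is 3.

Treewidth 3.
One optimal decomposition is:
Bags: B1 = {0, 2, 6, 7}  B2 = {0, 2, 3, 6}  B3 = {2, 6, 7, 8}  B4 = {2, 3, 6, 9}  B5 = {0, 1, 2, 3}  B6 = {0, 2, 3, 4}  B7 = {2, 3, 5, 9}
Tree: B1–B2, B1–B3, B2–B4, B2–B5, B5–B6, B4–B7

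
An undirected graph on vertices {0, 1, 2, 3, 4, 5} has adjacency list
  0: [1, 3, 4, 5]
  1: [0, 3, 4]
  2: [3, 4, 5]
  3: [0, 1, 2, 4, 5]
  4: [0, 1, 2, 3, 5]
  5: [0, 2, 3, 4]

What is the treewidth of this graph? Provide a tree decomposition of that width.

Treewidth 3.
Bags: B1 = {0, 3, 4, 5}  B2 = {2, 3, 4, 5}  B3 = {0, 1, 3, 4}
Tree: B1–B2, B1–B3

Every bag has size at most 4, so the width is 4 − 1 = 3 and tw(G) ≤ 3. For the lower bound, the 4 vertices {0, 1, 3, 4} are pairwise adjacent, and any tree decomposition puts a clique entirely inside one bag — forcing width ≥ 3. Hence tw(G) = 3 exactly.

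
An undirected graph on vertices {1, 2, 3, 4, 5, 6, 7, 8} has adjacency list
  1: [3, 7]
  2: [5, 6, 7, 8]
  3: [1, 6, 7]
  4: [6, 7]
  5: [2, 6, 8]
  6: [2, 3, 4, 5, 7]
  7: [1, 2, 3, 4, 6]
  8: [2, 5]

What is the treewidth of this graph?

A width-2 tree decomposition is:
Bags: B1 = {3, 6, 7}  B2 = {2, 6, 7}  B3 = {2, 5, 6}  B4 = {1, 3, 7}  B5 = {4, 6, 7}  B6 = {2, 5, 8}
Tree: B1–B2, B2–B3, B1–B4, B2–B5, B3–B6
Each bag holds 3 vertices, so the decomposition has width 2, which upper-bounds the treewidth. On the other hand G contains the 3-clique {2, 5, 8}. A clique must lie in a single bag of any decomposition, so no decomposition can have width below 2. Therefore the treewidth is 2.

2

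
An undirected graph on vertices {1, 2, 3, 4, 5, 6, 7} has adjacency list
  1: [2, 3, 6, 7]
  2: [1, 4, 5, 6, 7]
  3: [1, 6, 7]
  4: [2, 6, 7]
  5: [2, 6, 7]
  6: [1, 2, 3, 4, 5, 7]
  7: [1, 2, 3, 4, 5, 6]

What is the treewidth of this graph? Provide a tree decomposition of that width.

The largest bag has 4 vertices, giving width 3; this decomposition certifies tw(G) ≤ 3. Conversely, {1, 2, 6, 7} is a clique of size 4, and the vertices of any clique must share a bag in every tree decomposition; so some bag has ≥ 4 vertices and tw(G) ≥ 3. The upper and lower bounds meet at 3, so that is the treewidth.

Treewidth 3.
Bags: B1 = {1, 2, 6, 7}  B2 = {1, 3, 6, 7}  B3 = {2, 4, 6, 7}  B4 = {2, 5, 6, 7}
Tree: B1–B2, B1–B3, B1–B4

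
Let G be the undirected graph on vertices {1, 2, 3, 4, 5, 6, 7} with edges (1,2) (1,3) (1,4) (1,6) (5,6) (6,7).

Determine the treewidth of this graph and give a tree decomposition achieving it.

Treewidth 1.
One such decomposition:
Bags: B1 = {1, 2}  B2 = {1, 6}  B3 = {1, 4}  B4 = {5, 6}  B5 = {6, 7}  B6 = {1, 3}
Tree: B1–B2, B2–B3, B2–B4, B2–B5, B2–B6

Each bag holds 2 vertices, so the decomposition has width 1, which upper-bounds the treewidth. Since G has at least one edge (e.g. 1–2), it is not an edgeless graph, so tw(G) ≥ 1. The upper and lower bounds meet at 1, so that is the treewidth.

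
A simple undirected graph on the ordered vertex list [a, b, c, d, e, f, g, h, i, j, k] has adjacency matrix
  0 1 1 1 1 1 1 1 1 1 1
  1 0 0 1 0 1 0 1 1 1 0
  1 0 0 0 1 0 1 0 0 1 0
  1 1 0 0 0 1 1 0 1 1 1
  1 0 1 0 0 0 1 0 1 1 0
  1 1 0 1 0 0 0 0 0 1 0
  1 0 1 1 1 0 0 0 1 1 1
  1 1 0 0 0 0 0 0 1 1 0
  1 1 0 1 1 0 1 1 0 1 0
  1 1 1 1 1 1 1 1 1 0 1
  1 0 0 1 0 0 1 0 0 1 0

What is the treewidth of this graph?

A width-4 tree decomposition is:
Bags: B1 = {a, b, d, i, j}  B2 = {a, d, g, i, j}  B3 = {a, e, g, i, j}  B4 = {a, b, d, f, j}  B5 = {a, c, e, g, j}  B6 = {a, d, g, j, k}  B7 = {a, b, h, i, j}
Tree: B1–B2, B2–B3, B1–B4, B3–B5, B2–B6, B1–B7
The largest bag has 5 vertices, giving width 4; this decomposition certifies tw(G) ≤ 4. For the lower bound, the 5 vertices {a, d, g, j, k} are pairwise adjacent, and any tree decomposition puts a clique entirely inside one bag — forcing width ≥ 4. Hence tw(G) = 4 exactly.

4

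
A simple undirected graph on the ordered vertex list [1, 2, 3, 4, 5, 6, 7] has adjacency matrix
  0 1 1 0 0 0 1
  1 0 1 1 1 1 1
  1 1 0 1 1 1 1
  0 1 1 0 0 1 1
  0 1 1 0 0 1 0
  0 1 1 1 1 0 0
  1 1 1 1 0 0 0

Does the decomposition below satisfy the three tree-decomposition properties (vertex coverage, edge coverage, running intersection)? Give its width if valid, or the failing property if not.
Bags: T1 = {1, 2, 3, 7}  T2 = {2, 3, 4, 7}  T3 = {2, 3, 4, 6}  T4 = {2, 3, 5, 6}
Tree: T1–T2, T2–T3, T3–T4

Yes; width 3.

Vertex coverage: the bags together contain {1, 2, 3, 4, 5, 6, 7}, the full vertex set. Edge coverage: each edge of G has both endpoints in at least one bag. Running intersection: for every vertex, the bags containing it form a connected subtree. All three properties hold, so this is a valid tree decomposition of width max|bag| − 1 = 3, and hence tw(G) ≤ 3.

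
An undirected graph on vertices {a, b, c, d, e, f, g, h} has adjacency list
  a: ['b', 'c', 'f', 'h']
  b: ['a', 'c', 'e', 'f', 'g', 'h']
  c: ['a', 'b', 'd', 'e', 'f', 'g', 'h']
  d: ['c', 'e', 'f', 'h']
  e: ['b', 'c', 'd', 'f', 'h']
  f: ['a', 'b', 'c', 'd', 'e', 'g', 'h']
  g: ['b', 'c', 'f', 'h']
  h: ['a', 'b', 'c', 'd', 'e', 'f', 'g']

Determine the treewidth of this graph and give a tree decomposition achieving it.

Treewidth 4.
One such decomposition:
Bags: B1 = {b, c, f, g, h}  B2 = {b, c, e, f, h}  B3 = {a, b, c, f, h}  B4 = {c, d, e, f, h}
Tree: B1–B2, B1–B3, B2–B4

The largest bag has 5 vertices, giving width 4; this decomposition certifies tw(G) ≤ 4. Conversely, {c, d, e, f, h} is a clique of size 5, and the vertices of any clique must share a bag in every tree decomposition; so some bag has ≥ 5 vertices and tw(G) ≥ 4. The upper and lower bounds meet at 4, so that is the treewidth.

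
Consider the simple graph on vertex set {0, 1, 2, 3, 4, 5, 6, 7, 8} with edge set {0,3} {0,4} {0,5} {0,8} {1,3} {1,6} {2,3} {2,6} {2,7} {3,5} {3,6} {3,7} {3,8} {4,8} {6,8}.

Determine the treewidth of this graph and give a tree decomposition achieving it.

Treewidth 2.
One optimal decomposition is:
Bags: B1 = {3, 6, 8}  B2 = {2, 3, 6}  B3 = {2, 3, 7}  B4 = {0, 3, 8}  B5 = {0, 4, 8}  B6 = {1, 3, 6}  B7 = {0, 3, 5}
Tree: B1–B2, B2–B3, B1–B4, B4–B5, B1–B6, B4–B7

Each bag holds 3 vertices, so the decomposition has width 2, which upper-bounds the treewidth. On the other hand G contains the 3-clique {0, 3, 8}. A clique must lie in a single bag of any decomposition, so no decomposition can have width below 2. Hence tw(G) = 2 exactly.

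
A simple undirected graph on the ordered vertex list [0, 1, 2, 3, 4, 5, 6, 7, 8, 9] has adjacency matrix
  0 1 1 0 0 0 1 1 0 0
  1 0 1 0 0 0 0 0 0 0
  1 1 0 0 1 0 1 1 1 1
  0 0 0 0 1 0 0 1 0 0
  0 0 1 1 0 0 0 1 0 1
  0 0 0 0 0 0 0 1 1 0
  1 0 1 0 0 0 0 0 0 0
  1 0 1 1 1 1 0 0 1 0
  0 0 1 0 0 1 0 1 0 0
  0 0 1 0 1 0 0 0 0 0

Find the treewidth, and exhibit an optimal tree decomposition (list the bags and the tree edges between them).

Treewidth 2.
One optimal decomposition is:
Bags: B1 = {2, 7, 8}  B2 = {0, 2, 7}  B3 = {2, 4, 7}  B4 = {0, 2, 6}  B5 = {0, 1, 2}  B6 = {2, 4, 9}  B7 = {3, 4, 7}  B8 = {5, 7, 8}
Tree: B1–B2, B1–B3, B2–B4, B2–B5, B3–B6, B3–B7, B1–B8

The largest bag has 3 vertices, giving width 2; this decomposition certifies tw(G) ≤ 2. For the lower bound, the 3 vertices {0, 1, 2} are pairwise adjacent, and any tree decomposition puts a clique entirely inside one bag — forcing width ≥ 2. Combining the bounds, tw(G) = 2.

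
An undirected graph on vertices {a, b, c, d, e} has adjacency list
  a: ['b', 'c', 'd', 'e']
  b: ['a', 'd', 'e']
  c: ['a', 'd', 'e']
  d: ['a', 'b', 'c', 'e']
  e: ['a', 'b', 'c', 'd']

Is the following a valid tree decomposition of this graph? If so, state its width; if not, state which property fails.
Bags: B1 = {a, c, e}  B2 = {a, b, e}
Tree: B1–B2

A tree decomposition must satisfy three properties: every vertex lies in some bag; for every edge, both endpoints lie together in some bag; and for every vertex, the bags containing it form a connected subtree. Here vertex d appears in no bag, so the decomposition is invalid.

No — vertex d appears in no bag.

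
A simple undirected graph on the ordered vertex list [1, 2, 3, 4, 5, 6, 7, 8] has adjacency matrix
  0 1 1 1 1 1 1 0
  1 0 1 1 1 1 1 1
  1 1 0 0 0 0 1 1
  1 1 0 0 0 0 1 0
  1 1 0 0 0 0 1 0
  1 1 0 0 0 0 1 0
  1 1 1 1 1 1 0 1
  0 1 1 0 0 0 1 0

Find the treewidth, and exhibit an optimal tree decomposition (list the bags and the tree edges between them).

The largest bag has 4 vertices, giving width 3; this decomposition certifies tw(G) ≤ 3. For the lower bound, the 4 vertices {2, 3, 7, 8} are pairwise adjacent, and any tree decomposition puts a clique entirely inside one bag — forcing width ≥ 3. Combining the bounds, tw(G) = 3.

Treewidth 3.
Bags: B1 = {1, 2, 5, 7}  B2 = {1, 2, 3, 7}  B3 = {1, 2, 4, 7}  B4 = {2, 3, 7, 8}  B5 = {1, 2, 6, 7}
Tree: B1–B2, B2–B3, B2–B4, B3–B5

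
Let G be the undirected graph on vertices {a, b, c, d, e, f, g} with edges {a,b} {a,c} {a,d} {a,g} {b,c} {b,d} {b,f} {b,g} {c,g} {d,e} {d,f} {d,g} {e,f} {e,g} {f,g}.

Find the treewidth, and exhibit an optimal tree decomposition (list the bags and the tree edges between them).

Treewidth 3.
One optimal decomposition is:
Bags: B1 = {a, b, c, g}  B2 = {a, b, d, g}  B3 = {b, d, f, g}  B4 = {d, e, f, g}
Tree: B1–B2, B2–B3, B3–B4

Each bag holds 4 vertices, so the decomposition has width 3, which upper-bounds the treewidth. For the lower bound, the 4 vertices {d, e, f, g} are pairwise adjacent, and any tree decomposition puts a clique entirely inside one bag — forcing width ≥ 3. Hence tw(G) = 3 exactly.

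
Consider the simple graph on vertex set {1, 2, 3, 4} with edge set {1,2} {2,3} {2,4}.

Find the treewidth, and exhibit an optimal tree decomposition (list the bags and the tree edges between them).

Every bag has size at most 2, so the width is 2 − 1 = 1 and tw(G) ≤ 1. G has an edge, so its treewidth is at least 1. Combining the bounds, tw(G) = 1.

Treewidth 1.
One optimal decomposition is:
Bags: B1 = {2, 3}  B2 = {1, 2}  B3 = {2, 4}
Tree: B1–B2, B2–B3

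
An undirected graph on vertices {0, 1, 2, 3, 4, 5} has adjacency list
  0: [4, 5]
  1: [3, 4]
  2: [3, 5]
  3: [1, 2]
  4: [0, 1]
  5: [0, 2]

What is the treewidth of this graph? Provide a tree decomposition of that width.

Each bag holds 3 vertices, so the decomposition has width 2, which upper-bounds the treewidth. Since 2–3–1–4–0–5–2 is a cycle in G, G is not acyclic. Forests are exactly the graphs of treewidth ≤ 1, so tw(G) ≥ 2. Therefore the treewidth is 2.

Treewidth 2.
One optimal decomposition is:
Bags: B1 = {1, 2, 3}  B2 = {1, 2, 4}  B3 = {0, 2, 4}  B4 = {0, 2, 5}
Tree: B1–B2, B2–B3, B3–B4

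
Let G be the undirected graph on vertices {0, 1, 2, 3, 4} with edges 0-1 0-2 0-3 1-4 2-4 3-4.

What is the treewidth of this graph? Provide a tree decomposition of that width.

Treewidth 2.
One such decomposition:
Bags: B1 = {0, 3, 4}  B2 = {0, 2, 4}  B3 = {0, 1, 4}
Tree: B1–B2, B2–B3

The largest bag has 3 vertices, giving width 2; this decomposition certifies tw(G) ≤ 2. Since 3–0–2–4–3 is a cycle in G, G is not acyclic. Forests are exactly the graphs of treewidth ≤ 1, so tw(G) ≥ 2. Hence tw(G) = 2 exactly.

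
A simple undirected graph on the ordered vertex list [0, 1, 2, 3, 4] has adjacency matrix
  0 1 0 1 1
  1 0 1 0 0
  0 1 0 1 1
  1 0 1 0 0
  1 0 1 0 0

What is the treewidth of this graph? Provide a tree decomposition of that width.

Each bag holds 3 vertices, so the decomposition has width 2, which upper-bounds the treewidth. For the lower bound, G contains the cycle 0–4–2–3–0, so G is not a forest; only forests have treewidth ≤ 1, hence tw(G) ≥ 2. Hence tw(G) = 2 exactly.

Treewidth 2.
One optimal decomposition is:
Bags: B1 = {0, 2, 4}  B2 = {0, 2, 3}  B3 = {0, 1, 2}
Tree: B1–B2, B2–B3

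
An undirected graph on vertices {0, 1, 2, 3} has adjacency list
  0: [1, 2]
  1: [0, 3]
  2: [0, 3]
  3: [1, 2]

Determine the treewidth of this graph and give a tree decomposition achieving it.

The largest bag has 3 vertices, giving width 2; this decomposition certifies tw(G) ≤ 2. For the lower bound, G contains the cycle 0–1–3–2–0, so G is not a forest; only forests have treewidth ≤ 1, hence tw(G) ≥ 2. The upper and lower bounds meet at 2, so that is the treewidth.

Treewidth 2.
One optimal decomposition is:
Bags: B1 = {0, 1, 3}  B2 = {0, 2, 3}
Tree: B1–B2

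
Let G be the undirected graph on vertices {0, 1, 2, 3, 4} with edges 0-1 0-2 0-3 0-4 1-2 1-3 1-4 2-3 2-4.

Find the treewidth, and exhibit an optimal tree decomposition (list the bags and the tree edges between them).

Treewidth 3.
One optimal decomposition is:
Bags: B1 = {0, 1, 2, 4}  B2 = {0, 1, 2, 3}
Tree: B1–B2

Each bag holds 4 vertices, so the decomposition has width 3, which upper-bounds the treewidth. On the other hand G contains the 4-clique {0, 1, 2, 3}. A clique must lie in a single bag of any decomposition, so no decomposition can have width below 3. Therefore the treewidth is 3.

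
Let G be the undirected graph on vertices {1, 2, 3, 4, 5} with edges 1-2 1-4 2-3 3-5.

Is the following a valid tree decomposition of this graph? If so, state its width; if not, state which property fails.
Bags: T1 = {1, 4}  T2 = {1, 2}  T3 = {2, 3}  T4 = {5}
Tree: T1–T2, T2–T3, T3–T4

A tree decomposition must satisfy three properties: every vertex lies in some bag; for every edge, both endpoints lie together in some bag; and for every vertex, the bags containing it form a connected subtree. Here edge (3,5) lies in no bag, so the decomposition is invalid.

No — edge (3,5) lies in no bag.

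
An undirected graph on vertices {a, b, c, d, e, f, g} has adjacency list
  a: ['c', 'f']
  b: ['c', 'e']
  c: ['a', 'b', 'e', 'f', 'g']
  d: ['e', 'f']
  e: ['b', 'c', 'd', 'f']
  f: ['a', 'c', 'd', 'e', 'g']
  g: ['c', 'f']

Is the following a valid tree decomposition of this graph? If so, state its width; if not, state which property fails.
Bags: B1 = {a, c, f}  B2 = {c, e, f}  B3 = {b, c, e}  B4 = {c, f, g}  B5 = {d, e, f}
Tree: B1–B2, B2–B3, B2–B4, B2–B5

Vertex coverage: the bags together contain {a, b, c, d, e, f, g}, the full vertex set. Edge coverage: each edge of G has both endpoints in at least one bag. Running intersection: for every vertex, the bags containing it form a connected subtree. All three properties hold, so this is a valid tree decomposition of width max|bag| − 1 = 2, and hence tw(G) ≤ 2.

Yes; width 2.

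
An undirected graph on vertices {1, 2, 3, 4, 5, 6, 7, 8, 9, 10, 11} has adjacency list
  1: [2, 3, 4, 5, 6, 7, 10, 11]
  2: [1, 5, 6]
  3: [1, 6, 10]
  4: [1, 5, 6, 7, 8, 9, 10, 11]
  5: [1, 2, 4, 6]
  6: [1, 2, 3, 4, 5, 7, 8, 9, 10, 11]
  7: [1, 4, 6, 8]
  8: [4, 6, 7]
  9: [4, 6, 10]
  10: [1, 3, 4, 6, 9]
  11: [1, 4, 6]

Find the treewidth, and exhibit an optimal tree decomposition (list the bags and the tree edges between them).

Treewidth 3.
One optimal decomposition is:
Bags: B1 = {1, 4, 6, 10}  B2 = {1, 4, 6, 11}  B3 = {1, 3, 6, 10}  B4 = {1, 4, 5, 6}  B5 = {1, 4, 6, 7}  B6 = {1, 2, 5, 6}  B7 = {4, 6, 9, 10}  B8 = {4, 6, 7, 8}
Tree: B1–B2, B1–B3, B1–B4, B4–B5, B4–B6, B1–B7, B5–B8

The largest bag has 4 vertices, giving width 3; this decomposition certifies tw(G) ≤ 3. For the lower bound, the 4 vertices {4, 6, 7, 8} are pairwise adjacent, and any tree decomposition puts a clique entirely inside one bag — forcing width ≥ 3. Combining the bounds, tw(G) = 3.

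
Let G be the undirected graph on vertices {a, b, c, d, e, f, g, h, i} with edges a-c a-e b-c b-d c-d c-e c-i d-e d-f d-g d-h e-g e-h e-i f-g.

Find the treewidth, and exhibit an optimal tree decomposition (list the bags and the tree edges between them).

Treewidth 2.
One such decomposition:
Bags: B1 = {a, c, e}  B2 = {c, d, e}  B3 = {c, e, i}  B4 = {b, c, d}  B5 = {d, e, g}  B6 = {d, e, h}  B7 = {d, f, g}
Tree: B1–B2, B2–B3, B2–B4, B2–B5, B2–B6, B5–B7

The largest bag has 3 vertices, giving width 2; this decomposition certifies tw(G) ≤ 2. For the lower bound, the 3 vertices {d, e, g} are pairwise adjacent, and any tree decomposition puts a clique entirely inside one bag — forcing width ≥ 2. The upper and lower bounds meet at 2, so that is the treewidth.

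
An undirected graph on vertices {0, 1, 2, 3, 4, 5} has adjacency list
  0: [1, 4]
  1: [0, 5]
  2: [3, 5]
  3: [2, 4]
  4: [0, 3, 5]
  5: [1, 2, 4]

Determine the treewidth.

A width-2 tree decomposition is:
Bags: B1 = {0, 1, 5}  B2 = {0, 4, 5}  B3 = {2, 4, 5}  B4 = {2, 3, 4}
Tree: B1–B2, B2–B3, B3–B4
The largest bag has 3 vertices, giving width 2; this decomposition certifies tw(G) ≤ 2. The edges 1–0–4–5–1 form a cycle, so G is not a tree and its treewidth is at least 2. Therefore the treewidth is 2.

2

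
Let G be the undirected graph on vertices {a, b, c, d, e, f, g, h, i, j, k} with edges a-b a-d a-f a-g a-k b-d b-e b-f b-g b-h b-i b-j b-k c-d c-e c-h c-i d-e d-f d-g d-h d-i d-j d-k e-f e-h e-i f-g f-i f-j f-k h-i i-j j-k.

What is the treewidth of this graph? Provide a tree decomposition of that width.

The largest bag has 5 vertices, giving width 4; this decomposition certifies tw(G) ≤ 4. For the lower bound, the 5 vertices {c, d, e, h, i} are pairwise adjacent, and any tree decomposition puts a clique entirely inside one bag — forcing width ≥ 4. Hence tw(G) = 4 exactly.

Treewidth 4.
One optimal decomposition is:
Bags: B1 = {b, d, f, j, k}  B2 = {b, d, f, i, j}  B3 = {b, d, e, f, i}  B4 = {a, b, d, f, k}  B5 = {b, d, e, h, i}  B6 = {a, b, d, f, g}  B7 = {c, d, e, h, i}
Tree: B1–B2, B2–B3, B1–B4, B3–B5, B4–B6, B5–B7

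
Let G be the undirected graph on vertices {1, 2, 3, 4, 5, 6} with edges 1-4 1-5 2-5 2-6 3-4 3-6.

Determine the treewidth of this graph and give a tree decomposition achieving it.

Treewidth 2.
Bags: B1 = {1, 2, 5}  B2 = {1, 2, 4}  B3 = {2, 3, 4}  B4 = {2, 3, 6}
Tree: B1–B2, B2–B3, B3–B4

Each bag holds 3 vertices, so the decomposition has width 2, which upper-bounds the treewidth. The edges 2–5–1–4–3–6–2 form a cycle, so G is not a tree and its treewidth is at least 2. Therefore the treewidth is 2.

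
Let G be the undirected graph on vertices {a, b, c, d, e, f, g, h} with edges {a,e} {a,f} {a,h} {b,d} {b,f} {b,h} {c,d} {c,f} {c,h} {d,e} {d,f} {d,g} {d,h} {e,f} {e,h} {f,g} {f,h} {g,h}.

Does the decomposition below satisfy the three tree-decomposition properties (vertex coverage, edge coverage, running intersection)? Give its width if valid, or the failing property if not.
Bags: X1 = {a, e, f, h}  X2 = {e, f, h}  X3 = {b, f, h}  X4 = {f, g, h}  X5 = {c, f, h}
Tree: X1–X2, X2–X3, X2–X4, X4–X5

No — vertex d appears in no bag.

A tree decomposition must satisfy three properties: every vertex lies in some bag; for every edge, both endpoints lie together in some bag; and for every vertex, the bags containing it form a connected subtree. Here vertex d appears in no bag, so the decomposition is invalid.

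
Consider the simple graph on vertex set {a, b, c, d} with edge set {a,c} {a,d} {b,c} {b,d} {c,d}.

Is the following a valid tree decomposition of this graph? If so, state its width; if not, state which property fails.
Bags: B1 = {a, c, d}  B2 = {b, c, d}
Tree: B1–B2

Yes; width 2.

Every vertex of G appears in some bag (union = {a, b, c, d}); every edge is covered by a bag; and for each vertex v the set of bags containing v is connected in the bag tree. The decomposition is therefore valid. The largest bag has 3 vertices, so the width is 2.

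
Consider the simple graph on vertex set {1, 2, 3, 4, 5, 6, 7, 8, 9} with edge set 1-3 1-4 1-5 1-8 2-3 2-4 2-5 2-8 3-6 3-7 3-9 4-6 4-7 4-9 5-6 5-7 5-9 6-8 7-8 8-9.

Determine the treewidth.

A width-4 tree decomposition is:
Bags: B1 = {2, 3, 4, 5, 8}  B2 = {1, 3, 4, 5, 8}  B3 = {3, 4, 5, 7, 8}  B4 = {3, 4, 5, 8, 9}  B5 = {3, 4, 5, 6, 8}
Tree: B1–B2, B2–B3, B3–B4, B4–B5
Every bag has size at most 5, so the width is 5 − 1 = 4 and tw(G) ≤ 4. For the lower bound: the 5 vertex sets {2,8}, {1,3}, {5,7}, {4}, {9} are disjoint, each induces a connected subgraph, and every pair is joined by at least one edge of G. Contracting each set to a single vertex therefore yields K_{5} as a minor, and since treewidth is minor-monotone, tw(G) ≥ tw(K_{5}) = 4. The upper and lower bounds meet at 4, so that is the treewidth.

4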